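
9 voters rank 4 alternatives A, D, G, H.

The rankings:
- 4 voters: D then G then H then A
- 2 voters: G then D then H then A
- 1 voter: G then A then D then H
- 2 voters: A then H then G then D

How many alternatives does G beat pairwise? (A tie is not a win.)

G against each rival (9 voters):
G vs A: 7 to 2, G.
G–D: G 5–4.
G vs H: 4+2+1 = 7 for G, 2 for H — G by 7–2.
G beats A, D, H — 3 pairwise wins.

3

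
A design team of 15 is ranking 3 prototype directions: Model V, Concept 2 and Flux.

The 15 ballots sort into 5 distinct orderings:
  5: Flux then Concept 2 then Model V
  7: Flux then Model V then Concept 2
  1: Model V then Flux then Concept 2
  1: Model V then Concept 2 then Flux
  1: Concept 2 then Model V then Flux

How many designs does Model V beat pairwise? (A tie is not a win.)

1

Model V against each rival (15 engineers):
Model V–Concept 2: Model V 9–6.
Model V vs Flux: 3 to 12, Flux.
Model V beats Concept 2; loses to Flux — 1 pairwise win.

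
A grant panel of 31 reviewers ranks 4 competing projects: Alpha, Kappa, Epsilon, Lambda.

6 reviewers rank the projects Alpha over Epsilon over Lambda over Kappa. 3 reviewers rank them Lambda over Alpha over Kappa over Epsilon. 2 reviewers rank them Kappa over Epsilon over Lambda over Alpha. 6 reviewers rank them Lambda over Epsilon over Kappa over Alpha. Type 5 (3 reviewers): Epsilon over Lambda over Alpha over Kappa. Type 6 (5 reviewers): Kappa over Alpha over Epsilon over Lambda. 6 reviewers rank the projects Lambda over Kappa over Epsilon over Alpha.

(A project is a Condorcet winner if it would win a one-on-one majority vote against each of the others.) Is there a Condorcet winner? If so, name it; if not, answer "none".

none

Pairwise majorities:
Alpha vs Kappa: Kappa wins 19–12.
Alpha–Epsilon: Epsilon 17–14.
Alpha–Lambda: Lambda 20–11.
Kappa–Epsilon: Kappa 16–15.
Kappa vs Lambda: Lambda, 24–7.
Epsilon–Lambda: Epsilon 16–15.
Each project drops at least one matchup (Alpha loses to Kappa; Kappa loses to Lambda; Epsilon loses to Kappa; Lambda loses to Epsilon); the cycle Kappa → Epsilon → Lambda → Kappa rules out a Condorcet winner.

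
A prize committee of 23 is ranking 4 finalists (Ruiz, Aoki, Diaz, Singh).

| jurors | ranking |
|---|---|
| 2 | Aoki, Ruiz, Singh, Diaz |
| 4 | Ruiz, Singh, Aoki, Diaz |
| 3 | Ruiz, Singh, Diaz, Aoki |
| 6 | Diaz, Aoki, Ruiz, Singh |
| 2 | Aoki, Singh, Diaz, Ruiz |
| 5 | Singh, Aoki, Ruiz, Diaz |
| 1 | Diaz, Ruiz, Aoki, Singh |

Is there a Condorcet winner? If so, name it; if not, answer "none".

none

Pairwise majorities:
Ruiz–Aoki: Aoki 15–8.
Ruiz–Diaz: Ruiz 14–9.
Ruiz–Singh: Ruiz 16–7.
Aoki–Diaz: Aoki 13–10.
Aoki vs Singh: Singh, 12–11.
Diaz vs Singh: Singh, 16–7.
No nominee is unbeaten: Ruiz loses to Aoki; Aoki loses to Singh; Diaz loses to Ruiz; Singh loses to Ruiz. In particular Ruiz > Singh > Aoki > Ruiz is a majority cycle — no Condorcet winner exists.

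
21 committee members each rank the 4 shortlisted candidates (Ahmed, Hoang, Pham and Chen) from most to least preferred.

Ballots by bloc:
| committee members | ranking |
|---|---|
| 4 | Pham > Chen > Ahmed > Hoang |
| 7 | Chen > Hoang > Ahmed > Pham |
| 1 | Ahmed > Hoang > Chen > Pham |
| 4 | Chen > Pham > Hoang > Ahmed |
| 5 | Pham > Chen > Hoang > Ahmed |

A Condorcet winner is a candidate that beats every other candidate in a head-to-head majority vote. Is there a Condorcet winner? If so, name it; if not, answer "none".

Pairwise majorities:
Ahmed vs Hoang: Ahmed preferred on 4+1 = 5 ballots; Hoang wins 16–5.
Ahmed vs Pham: Ahmed is ranked higher on 7+1 = 8 ballots, Pham on 13. Pham wins 13–8.
Ahmed vs Chen: Ahmed is ranked higher on 1 ballot, Chen on 20. Chen wins 20–1.
Hoang vs Pham: Hoang preferred on 7+1 = 8 ballots; Pham wins 13–8.
Hoang vs Chen: Hoang is ranked higher on 1 ballot, Chen on 20. Chen wins 20–1.
Pham vs Chen: 9 to 12, Chen.
Chen defeats every rival head-to-head and is the Condorcet winner.

Chen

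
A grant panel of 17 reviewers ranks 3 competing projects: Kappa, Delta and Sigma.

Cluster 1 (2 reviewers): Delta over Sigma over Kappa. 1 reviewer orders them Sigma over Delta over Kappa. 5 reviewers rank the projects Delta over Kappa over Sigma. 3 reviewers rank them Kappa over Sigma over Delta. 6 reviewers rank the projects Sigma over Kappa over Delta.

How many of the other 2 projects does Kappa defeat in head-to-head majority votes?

1

Kappa against each rival (17 reviewers):
Kappa–Delta: Kappa 9–8.
Kappa–Sigma: Sigma 9–8.
Kappa beats Delta; loses to Sigma — 1 pairwise win.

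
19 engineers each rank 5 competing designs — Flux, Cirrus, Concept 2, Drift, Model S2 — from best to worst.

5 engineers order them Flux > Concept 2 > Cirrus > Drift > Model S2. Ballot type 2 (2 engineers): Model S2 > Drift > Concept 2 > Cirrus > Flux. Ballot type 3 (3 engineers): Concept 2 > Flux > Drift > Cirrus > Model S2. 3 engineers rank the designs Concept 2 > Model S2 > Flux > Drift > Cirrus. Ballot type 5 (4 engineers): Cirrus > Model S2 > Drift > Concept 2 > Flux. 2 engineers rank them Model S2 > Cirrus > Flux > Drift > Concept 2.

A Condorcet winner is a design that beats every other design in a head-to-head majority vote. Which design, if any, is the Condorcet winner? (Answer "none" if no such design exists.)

Head-to-head results (19 engineers):
Flux vs Cirrus: Flux preferred on 5+3+3 = 11 ballots; Flux wins 11–8.
Flux–Concept 2: Concept 2 12–7.
Flux vs Drift: 13 to 6, Flux.
Flux–Model S2: Model S2 11–8.
Cirrus–Concept 2: Concept 2 13–6.
Cirrus vs Drift: 11 to 8, Cirrus.
Cirrus–Model S2: Cirrus 12–7.
Concept 2 vs Drift: 11 to 8, Concept 2.
Concept 2 vs Model S2: Concept 2 is ranked higher on 5+3+3 = 11 ballots, Model S2 on 8. Concept 2 wins 11–8.
Drift vs Model S2: Model S2, 11–8.
Concept 2 wins every pairwise contest, so Concept 2 is the Condorcet winner.

Concept 2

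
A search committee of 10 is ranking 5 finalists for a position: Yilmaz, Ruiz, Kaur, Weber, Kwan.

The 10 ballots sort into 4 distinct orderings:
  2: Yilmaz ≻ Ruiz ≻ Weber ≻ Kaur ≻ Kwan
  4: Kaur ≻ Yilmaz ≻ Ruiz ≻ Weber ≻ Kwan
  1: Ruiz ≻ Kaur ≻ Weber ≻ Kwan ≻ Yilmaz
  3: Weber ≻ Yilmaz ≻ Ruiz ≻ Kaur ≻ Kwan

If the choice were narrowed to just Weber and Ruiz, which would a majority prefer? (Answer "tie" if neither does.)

Ballots ranking Weber above Ruiz: 3.
Ballots ranking Ruiz above Weber: 10 − 3 = 7.
Ruiz wins the head-to-head 7–3.

Ruiz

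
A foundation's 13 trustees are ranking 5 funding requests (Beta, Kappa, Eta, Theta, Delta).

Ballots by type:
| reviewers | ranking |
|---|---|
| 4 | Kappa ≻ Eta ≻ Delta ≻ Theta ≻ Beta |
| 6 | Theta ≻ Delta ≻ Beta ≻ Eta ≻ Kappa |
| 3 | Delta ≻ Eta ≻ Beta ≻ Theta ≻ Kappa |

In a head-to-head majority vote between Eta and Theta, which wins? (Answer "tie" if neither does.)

Eta

Ballots ranking Eta above Theta: 4 + 3 = 7.
Ballots ranking Theta above Eta: 13 − 7 = 6.
Eta wins the head-to-head 7–6.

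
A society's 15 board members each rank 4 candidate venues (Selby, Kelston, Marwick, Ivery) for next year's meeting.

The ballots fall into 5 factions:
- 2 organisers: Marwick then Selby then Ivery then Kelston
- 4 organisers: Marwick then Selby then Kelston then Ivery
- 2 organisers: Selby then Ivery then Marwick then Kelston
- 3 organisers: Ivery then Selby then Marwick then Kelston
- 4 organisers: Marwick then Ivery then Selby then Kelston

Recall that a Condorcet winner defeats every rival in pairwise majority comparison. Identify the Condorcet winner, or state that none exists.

Marwick

Head-to-head results (15 organisers):
Selby–Kelston: Selby 15–0.
Selby vs Marwick: Marwick wins 10–5.
Selby vs Ivery: Selby, 8–7.
Kelston vs Marwick: Marwick, 15–0.
Kelston–Ivery: Ivery 11–4.
Marwick vs Ivery: Marwick wins 10–5.
Marwick wins every pairwise contest, so Marwick is the Condorcet winner.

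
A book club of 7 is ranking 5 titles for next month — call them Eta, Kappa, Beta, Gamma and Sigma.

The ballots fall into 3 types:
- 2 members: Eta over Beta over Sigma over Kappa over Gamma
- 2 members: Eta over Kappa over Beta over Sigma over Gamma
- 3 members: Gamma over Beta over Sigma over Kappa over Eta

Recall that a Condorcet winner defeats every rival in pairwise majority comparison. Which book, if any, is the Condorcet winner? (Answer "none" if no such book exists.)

Eta

Pairwise majorities:
Eta vs Kappa: Eta wins 4–3.
Eta vs Beta: Eta wins 4–3.
Eta vs Gamma: Eta, 4–3.
Eta vs Sigma: Eta, 4–3.
Kappa–Beta: Beta 5–2.
Kappa–Gamma: Kappa 4–3.
Kappa vs Sigma: Sigma wins 5–2.
Beta vs Gamma: Beta wins 4–3.
Beta vs Sigma: Beta wins 7–0.
Gamma vs Sigma: Sigma wins 4–3.
Eta wins every pairwise contest, so Eta is the Condorcet winner.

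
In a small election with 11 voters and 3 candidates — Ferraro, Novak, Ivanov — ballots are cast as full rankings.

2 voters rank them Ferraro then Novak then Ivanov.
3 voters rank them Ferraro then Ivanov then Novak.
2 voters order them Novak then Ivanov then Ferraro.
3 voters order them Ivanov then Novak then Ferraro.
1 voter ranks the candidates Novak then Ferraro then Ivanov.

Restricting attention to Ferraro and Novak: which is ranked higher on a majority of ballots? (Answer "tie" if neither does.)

Ballots ranking Ferraro above Novak: 2 + 3 = 5.
Ballots ranking Novak above Ferraro: 11 − 5 = 6.
Novak wins the head-to-head 6–5.

Novak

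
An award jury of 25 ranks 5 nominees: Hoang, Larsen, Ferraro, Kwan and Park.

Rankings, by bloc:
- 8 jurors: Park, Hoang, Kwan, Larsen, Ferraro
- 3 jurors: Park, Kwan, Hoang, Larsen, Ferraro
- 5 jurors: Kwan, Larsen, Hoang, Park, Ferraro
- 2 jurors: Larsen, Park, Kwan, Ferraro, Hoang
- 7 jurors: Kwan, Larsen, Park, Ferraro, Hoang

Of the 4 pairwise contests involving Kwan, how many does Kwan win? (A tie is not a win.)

3

Kwan against each rival (25 jurors):
Kwan vs Hoang: 3+5+2+7 = 17 for Kwan, 8 for Hoang — Kwan by 17–8.
Kwan vs Larsen: 23 to 2, Kwan.
Kwan vs Ferraro: Kwan wins 25–0.
Kwan vs Park: Park, 13–12.
Kwan beats Hoang, Larsen, Ferraro; loses to Park — 3 pairwise wins.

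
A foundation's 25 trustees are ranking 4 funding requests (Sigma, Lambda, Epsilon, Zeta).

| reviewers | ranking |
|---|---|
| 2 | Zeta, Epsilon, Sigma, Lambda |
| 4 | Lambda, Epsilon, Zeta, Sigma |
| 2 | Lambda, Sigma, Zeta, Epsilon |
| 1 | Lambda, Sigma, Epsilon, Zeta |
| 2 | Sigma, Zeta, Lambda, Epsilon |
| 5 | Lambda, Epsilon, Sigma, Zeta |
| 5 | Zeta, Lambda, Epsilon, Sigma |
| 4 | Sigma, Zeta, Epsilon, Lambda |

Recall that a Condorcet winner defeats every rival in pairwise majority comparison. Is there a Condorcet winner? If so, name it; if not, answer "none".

none

Head-to-head results (25 reviewers):
Sigma vs Lambda: Sigma is ranked higher on 2+2+4 = 8 ballots, Lambda on 17. Lambda wins 17–8.
Sigma vs Epsilon: 9 to 16, Epsilon.
Sigma vs Zeta: 2+1+2+5+4 = 14 for Sigma, 11 for Zeta — Sigma by 14–11.
Lambda vs Epsilon: Lambda is ranked higher on 4+2+1+2+5+5 = 19 ballots, Epsilon on 6. Lambda wins 19–6.
Lambda vs Zeta: 12 to 13, Zeta.
Epsilon vs Zeta: Epsilon preferred on 4+1+5 = 10 ballots; Zeta wins 15–10.
Every project loses at least once (Sigma loses to Lambda; Lambda loses to Zeta; Epsilon loses to Lambda; Zeta loses to Sigma). The majority relation contains the cycle Sigma > Zeta > Lambda > Sigma, so there is no Condorcet winner.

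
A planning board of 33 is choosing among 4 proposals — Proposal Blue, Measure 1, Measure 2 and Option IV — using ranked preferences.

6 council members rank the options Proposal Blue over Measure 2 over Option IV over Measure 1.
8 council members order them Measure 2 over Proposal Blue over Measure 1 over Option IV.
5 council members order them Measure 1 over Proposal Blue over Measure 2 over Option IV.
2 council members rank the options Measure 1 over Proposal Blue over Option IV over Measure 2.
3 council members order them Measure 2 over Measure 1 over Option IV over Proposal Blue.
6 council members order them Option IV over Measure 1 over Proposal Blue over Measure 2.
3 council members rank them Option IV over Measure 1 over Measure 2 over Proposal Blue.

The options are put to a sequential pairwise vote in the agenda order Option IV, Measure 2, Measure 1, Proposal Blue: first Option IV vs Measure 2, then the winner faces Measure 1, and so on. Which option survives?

Proposal Blue

Round 1: Option IV vs Measure 2 — 11–22, Measure 2 advances.
Round 2: Measure 2 vs Measure 1 — 17–16, Measure 2 advances.
Round 3: Measure 2 vs Proposal Blue — 14–19, Proposal Blue advances.
The agenda winner is Proposal Blue.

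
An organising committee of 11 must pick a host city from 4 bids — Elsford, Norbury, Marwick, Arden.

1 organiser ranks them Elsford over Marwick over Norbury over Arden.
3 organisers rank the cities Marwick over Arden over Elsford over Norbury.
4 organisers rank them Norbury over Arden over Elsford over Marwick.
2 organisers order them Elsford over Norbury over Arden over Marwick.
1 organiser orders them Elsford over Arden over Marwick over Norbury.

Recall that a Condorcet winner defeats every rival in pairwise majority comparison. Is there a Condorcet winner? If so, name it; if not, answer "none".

none

Head-to-head results (11 organisers):
Elsford vs Norbury: 7 to 4, Elsford.
Elsford vs Marwick: 1+4+2+1 = 8 for Elsford, 3 for Marwick — Elsford by 8–3.
Elsford vs Arden: Elsford preferred on 1+2+1 = 4 ballots; Arden wins 7–4.
Norbury vs Marwick: Norbury preferred on 4+2 = 6 ballots; Norbury wins 6–5.
Norbury vs Arden: 7 to 4, Norbury.
Marwick vs Arden: Marwick is ranked higher on 1+3 = 4 ballots, Arden on 7. Arden wins 7–4.
Every city loses at least once (Elsford loses to Arden; Norbury loses to Elsford; Marwick loses to Elsford; Arden loses to Norbury). The majority relation contains the cycle Elsford beats Norbury beats Arden beats Elsford, so there is no Condorcet winner.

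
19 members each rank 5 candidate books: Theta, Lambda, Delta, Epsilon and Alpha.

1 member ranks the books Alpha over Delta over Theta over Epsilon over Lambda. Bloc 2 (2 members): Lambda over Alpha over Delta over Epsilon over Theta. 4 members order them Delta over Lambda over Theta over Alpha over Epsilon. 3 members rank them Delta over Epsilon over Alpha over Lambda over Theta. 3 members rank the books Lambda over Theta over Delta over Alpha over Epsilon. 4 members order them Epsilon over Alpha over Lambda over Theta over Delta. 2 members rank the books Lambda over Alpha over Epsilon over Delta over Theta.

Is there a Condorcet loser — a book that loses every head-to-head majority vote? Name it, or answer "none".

Pairwise majorities:
Theta vs Lambda: Lambda wins 18–1.
Theta vs Delta: Delta wins 12–7.
Theta vs Epsilon: Theta is ranked higher on 1+4+3 = 8 ballots, Epsilon on 11. Epsilon wins 11–8.
Theta vs Alpha: 4+3 = 7 for Theta, 12 for Alpha — Alpha by 12–7.
Lambda vs Delta: Lambda preferred on 2+3+4+2 = 11 ballots; Lambda wins 11–8.
Lambda vs Epsilon: 2+4+3+2 = 11 for Lambda, 8 for Epsilon — Lambda by 11–8.
Lambda vs Alpha: Lambda, 11–8.
Delta–Epsilon: Delta 13–6.
Delta vs Alpha: Delta wins 10–9.
Epsilon vs Alpha: 7 to 12, Alpha.
Theta loses to every other book — it is the Condorcet loser.

Theta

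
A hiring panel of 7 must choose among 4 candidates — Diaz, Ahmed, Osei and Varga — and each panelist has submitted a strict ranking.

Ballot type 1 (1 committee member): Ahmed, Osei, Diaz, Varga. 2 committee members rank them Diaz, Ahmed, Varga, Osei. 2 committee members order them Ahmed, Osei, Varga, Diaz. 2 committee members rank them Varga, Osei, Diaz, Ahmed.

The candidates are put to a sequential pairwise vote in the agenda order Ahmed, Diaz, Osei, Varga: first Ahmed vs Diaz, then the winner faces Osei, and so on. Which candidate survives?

Round 1: Ahmed vs Diaz — 3–4, Diaz advances.
Round 2: Diaz vs Osei — 2–5, Osei advances.
Round 3: Osei vs Varga — 3–4, Varga advances.
Varga survives the agenda.

Varga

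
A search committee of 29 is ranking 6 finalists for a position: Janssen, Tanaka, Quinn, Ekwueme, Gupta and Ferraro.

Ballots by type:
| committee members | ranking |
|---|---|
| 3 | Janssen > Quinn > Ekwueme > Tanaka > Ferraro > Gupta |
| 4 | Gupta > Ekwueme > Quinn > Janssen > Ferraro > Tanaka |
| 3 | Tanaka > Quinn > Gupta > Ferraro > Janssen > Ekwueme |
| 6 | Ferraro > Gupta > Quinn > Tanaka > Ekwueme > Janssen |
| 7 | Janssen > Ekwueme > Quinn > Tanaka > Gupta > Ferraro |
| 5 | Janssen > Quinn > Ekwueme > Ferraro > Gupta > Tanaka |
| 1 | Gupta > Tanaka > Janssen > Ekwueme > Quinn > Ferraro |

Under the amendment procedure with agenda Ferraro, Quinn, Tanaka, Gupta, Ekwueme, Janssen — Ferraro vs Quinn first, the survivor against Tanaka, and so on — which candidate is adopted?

Round 1: Ferraro vs Quinn — 6–23, Quinn advances.
Round 2: Quinn vs Tanaka — 25–4, Quinn advances.
Round 3: Quinn vs Gupta — 18–11, Quinn advances.
Round 4: Quinn vs Ekwueme — 17–12, Quinn advances.
Round 5: Quinn vs Janssen — 13–16, Janssen advances.
The agenda winner is Janssen.

Janssen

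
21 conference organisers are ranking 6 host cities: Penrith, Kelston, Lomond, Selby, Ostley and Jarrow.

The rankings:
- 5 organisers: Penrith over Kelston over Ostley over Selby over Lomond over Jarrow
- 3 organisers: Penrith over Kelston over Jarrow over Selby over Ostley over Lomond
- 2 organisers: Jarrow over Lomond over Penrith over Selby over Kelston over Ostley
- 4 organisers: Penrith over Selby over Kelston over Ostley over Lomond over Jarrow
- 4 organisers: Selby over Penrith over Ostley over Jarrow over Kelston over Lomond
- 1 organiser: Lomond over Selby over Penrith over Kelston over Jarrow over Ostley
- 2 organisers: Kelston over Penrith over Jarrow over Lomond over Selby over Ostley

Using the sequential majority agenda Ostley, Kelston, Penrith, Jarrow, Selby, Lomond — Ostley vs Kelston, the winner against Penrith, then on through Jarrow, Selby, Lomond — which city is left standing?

Penrith

Round 1: Ostley vs Kelston — 4–17, Kelston advances.
Round 2: Kelston vs Penrith — 2–19, Penrith advances.
Round 3: Penrith vs Jarrow — 19–2, Penrith advances.
Round 4: Penrith vs Selby — 16–5, Penrith advances.
Round 5: Penrith vs Lomond — 18–3, Penrith advances.
The agenda winner is Penrith.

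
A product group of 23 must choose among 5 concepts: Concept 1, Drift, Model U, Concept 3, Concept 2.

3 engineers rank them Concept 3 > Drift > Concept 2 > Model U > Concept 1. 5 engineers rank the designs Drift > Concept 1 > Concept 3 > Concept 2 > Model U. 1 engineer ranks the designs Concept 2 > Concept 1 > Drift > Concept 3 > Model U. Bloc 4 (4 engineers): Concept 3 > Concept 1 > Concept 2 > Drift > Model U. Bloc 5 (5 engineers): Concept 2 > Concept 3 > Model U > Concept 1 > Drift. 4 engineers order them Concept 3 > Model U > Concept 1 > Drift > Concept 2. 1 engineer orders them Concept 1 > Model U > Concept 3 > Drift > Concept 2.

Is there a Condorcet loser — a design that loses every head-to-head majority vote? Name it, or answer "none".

none

Pairwise majorities:
Concept 1 vs Drift: 15 to 8, Concept 1.
Concept 1 vs Model U: 11 to 12, Model U.
Concept 1 vs Concept 3: 5+1+1 = 7 for Concept 1, 16 for Concept 3 — Concept 3 by 16–7.
Concept 1 vs Concept 2: Concept 1, 14–9.
Drift–Model U: Drift 13–10.
Drift–Concept 3: Concept 3 17–6.
Drift vs Concept 2: 13 to 10, Drift.
Model U vs Concept 3: Model U is ranked higher on 1 ballot, Concept 3 on 22. Concept 3 wins 22–1.
Model U vs Concept 2: Model U preferred on 4+1 = 5 ballots; Concept 2 wins 18–5.
Concept 3 vs Concept 2: 17 to 6, Concept 3.
No design is winless: Concept 1 beats Drift; Drift beats Model U; Model U beats Concept 1; Concept 3 beats Concept 1; Concept 2 beats Model U. There is no Condorcet loser.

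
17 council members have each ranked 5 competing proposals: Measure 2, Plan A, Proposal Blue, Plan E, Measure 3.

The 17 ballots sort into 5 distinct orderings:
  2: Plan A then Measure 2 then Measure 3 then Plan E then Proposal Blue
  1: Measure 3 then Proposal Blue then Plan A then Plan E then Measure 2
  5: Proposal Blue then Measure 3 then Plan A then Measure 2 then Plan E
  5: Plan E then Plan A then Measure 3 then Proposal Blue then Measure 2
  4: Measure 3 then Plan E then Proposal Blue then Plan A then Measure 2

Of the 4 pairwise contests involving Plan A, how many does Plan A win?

1

Plan A against each rival (17 council members):
Plan A vs Measure 2: Plan A is ranked higher on 2+1+5+5+4 = 17 ballots, Measure 2 on 0. Plan A wins 17–0.
Plan A vs Proposal Blue: Plan A preferred on 2+5 = 7 ballots; Proposal Blue wins 10–7.
Plan A vs Plan E: Plan E wins 9–8.
Plan A vs Measure 3: Measure 3, 10–7.
Plan A beats Measure 2; loses to Proposal Blue, Plan E, Measure 3 — 1 pairwise win.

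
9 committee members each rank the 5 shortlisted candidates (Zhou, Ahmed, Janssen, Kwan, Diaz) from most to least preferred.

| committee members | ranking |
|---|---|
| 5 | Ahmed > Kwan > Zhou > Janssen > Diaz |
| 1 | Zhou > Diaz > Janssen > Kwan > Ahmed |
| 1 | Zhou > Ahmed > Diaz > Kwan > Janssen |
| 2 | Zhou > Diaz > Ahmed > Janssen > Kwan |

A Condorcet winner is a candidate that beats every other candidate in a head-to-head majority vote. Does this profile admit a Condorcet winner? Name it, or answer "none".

Ahmed

Head-to-head results (9 committee members):
Zhou vs Ahmed: Ahmed, 5–4.
Zhou vs Janssen: Zhou, 9–0.
Zhou vs Kwan: Kwan wins 5–4.
Zhou vs Diaz: Zhou is ranked higher on 5+1+1+2 = 9 ballots, Diaz on 0. Zhou wins 9–0.
Ahmed–Janssen: Ahmed 8–1.
Ahmed vs Kwan: Ahmed, 8–1.
Ahmed vs Diaz: Ahmed preferred on 5+1 = 6 ballots; Ahmed wins 6–3.
Janssen vs Kwan: Janssen preferred on 1+2 = 3 ballots; Kwan wins 6–3.
Janssen vs Diaz: Janssen wins 5–4.
Kwan vs Diaz: Kwan is ranked higher on 5 ballots, Diaz on 4. Kwan wins 5–4.
Only Ahmed has no losses; Ahmed is the Condorcet winner.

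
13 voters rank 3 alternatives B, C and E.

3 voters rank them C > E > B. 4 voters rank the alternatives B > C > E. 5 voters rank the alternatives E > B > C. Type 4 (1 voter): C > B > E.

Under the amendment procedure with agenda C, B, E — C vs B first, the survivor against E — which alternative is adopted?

Round 1: C vs B — 4–9, B advances.
Round 2: B vs E — 5–8, E advances.
E survives the agenda.

E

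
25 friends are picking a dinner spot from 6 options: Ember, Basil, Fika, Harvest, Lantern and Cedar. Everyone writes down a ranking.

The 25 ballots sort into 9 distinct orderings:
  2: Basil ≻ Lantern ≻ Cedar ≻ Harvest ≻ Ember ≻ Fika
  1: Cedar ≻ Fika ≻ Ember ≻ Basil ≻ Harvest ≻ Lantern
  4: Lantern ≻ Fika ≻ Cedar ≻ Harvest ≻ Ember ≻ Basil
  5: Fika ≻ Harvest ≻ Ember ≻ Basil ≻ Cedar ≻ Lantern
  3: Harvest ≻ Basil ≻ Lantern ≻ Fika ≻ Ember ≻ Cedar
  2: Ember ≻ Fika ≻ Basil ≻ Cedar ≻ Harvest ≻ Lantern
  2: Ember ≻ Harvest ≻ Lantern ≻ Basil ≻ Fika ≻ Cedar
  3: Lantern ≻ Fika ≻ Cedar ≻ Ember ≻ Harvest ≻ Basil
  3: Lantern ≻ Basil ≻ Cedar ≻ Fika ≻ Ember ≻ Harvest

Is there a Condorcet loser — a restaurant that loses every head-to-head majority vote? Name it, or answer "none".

none

Head-to-head results (25 friends):
Ember vs Basil: Ember, 17–8.
Ember vs Fika: 6 to 19, Fika.
Ember vs Harvest: Harvest wins 14–11.
Ember–Lantern: Lantern 15–10.
Ember vs Cedar: Ember preferred on 5+3+2+2 = 12 ballots; Cedar wins 13–12.
Basil vs Fika: Basil preferred on 2+3+2+3 = 10 ballots; Fika wins 15–10.
Basil–Harvest: Harvest 17–8.
Basil vs Lantern: Basil is ranked higher on 2+1+5+3+2 = 13 ballots, Lantern on 12. Basil wins 13–12.
Basil vs Cedar: 17 to 8, Basil.
Fika vs Harvest: Fika, 18–7.
Fika vs Lantern: Lantern wins 17–8.
Fika vs Cedar: 4+5+3+2+2+3 = 19 for Fika, 6 for Cedar — Fika by 19–6.
Harvest vs Lantern: Harvest is ranked higher on 1+5+3+2+2 = 13 ballots, Lantern on 12. Harvest wins 13–12.
Harvest vs Cedar: 10 to 15, Cedar.
Lantern–Cedar: Lantern 17–8.
Each restaurant has at least one pairwise win (Ember beats Basil; Basil beats Lantern; Fika beats Ember; Harvest beats Ember; Lantern beats Ember; Cedar beats Ember) — no Condorcet loser.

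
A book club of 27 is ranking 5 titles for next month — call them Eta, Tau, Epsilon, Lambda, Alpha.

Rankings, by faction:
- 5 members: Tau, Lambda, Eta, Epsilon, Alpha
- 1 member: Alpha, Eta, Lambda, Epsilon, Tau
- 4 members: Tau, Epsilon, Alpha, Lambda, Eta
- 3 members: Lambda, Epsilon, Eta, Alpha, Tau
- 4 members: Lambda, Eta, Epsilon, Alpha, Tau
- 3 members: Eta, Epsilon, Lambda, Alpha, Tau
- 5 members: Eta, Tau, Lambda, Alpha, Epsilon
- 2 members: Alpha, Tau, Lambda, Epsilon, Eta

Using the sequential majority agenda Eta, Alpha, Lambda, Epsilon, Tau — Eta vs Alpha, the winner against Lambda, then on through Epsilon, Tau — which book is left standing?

Tau

Round 1: Eta vs Alpha — 20–7, Eta advances.
Round 2: Eta vs Lambda — 9–18, Lambda advances.
Round 3: Lambda vs Epsilon — 20–7, Lambda advances.
Round 4: Lambda vs Tau — 11–16, Tau advances.
Tau survives the agenda.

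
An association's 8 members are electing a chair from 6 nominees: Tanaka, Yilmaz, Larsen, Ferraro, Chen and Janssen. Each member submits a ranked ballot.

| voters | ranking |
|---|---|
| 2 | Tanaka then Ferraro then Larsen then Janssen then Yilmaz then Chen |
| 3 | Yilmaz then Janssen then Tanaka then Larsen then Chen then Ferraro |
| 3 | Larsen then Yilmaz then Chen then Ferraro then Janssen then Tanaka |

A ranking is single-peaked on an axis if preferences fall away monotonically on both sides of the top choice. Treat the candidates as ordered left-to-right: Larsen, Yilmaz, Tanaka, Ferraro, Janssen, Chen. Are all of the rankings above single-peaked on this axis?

Axis positions: Larsen=1, Yilmaz=2, Tanaka=3, Ferraro=4, Janssen=5, Chen=6.
Group 1: ranking walks positions 3-4-1-5-2-6; Larsen is ranked above Yilmaz even though Yilmaz lies between Larsen and the peak Tanaka on the axis — preferences dip and rise again. Not single-peaked.
Group 2: ranking walks positions 2-5-3-1-6-4; Janssen is ranked above Tanaka even though Tanaka lies between Janssen and the peak Yilmaz on the axis — preferences dip and rise again. Not single-peaked.
Group 3: ranking walks positions 1-2-6-4-5-3; Chen is ranked above Tanaka even though Tanaka lies between Chen and the peak Larsen on the axis — preferences dip and rise again. Not single-peaked.
Group 1 violates single-peakedness, so the profile is not single-peaked on this axis.

no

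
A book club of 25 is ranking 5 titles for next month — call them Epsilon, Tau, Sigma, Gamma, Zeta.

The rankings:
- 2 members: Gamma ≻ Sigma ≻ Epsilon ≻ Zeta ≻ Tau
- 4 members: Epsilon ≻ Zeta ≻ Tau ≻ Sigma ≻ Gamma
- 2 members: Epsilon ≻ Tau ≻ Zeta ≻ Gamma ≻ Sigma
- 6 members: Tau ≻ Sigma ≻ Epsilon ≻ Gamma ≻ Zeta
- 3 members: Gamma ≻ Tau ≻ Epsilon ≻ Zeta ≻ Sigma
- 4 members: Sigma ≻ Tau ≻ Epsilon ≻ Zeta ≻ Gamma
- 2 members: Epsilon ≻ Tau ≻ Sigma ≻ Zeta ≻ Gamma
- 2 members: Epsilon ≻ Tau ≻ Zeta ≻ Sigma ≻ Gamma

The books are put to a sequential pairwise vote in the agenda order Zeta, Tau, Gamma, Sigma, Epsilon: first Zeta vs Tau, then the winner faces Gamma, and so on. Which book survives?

Round 1: Zeta vs Tau — 6–19, Tau advances.
Round 2: Tau vs Gamma — 20–5, Tau advances.
Round 3: Tau vs Sigma — 19–6, Tau advances.
Round 4: Tau vs Epsilon — 13–12, Tau advances.
Tau survives the agenda.

Tau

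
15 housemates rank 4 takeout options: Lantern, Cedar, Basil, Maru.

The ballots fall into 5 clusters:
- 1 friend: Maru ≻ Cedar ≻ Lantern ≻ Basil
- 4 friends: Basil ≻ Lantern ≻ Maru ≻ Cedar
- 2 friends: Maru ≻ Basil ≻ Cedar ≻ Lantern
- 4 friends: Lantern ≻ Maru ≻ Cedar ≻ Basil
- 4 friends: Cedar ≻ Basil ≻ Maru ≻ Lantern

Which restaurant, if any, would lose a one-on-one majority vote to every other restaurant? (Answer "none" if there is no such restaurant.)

none

Head-to-head results (15 friends):
Lantern vs Cedar: 4+4 = 8 for Lantern, 7 for Cedar — Lantern by 8–7.
Lantern vs Basil: Lantern preferred on 1+4 = 5 ballots; Basil wins 10–5.
Lantern vs Maru: Lantern, 8–7.
Cedar–Basil: Cedar 9–6.
Cedar vs Maru: Maru, 11–4.
Basil–Maru: Basil 8–7.
Each restaurant has at least one pairwise win (Lantern beats Cedar; Cedar beats Basil; Basil beats Lantern; Maru beats Cedar) — no Condorcet loser.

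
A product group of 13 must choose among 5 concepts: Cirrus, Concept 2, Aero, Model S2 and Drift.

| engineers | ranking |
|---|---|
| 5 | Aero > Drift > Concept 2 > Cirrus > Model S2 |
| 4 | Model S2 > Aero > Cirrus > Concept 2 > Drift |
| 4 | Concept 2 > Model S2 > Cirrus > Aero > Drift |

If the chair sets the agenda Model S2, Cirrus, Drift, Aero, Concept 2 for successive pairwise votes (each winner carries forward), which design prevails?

Concept 2

Round 1: Model S2 vs Cirrus — 8–5, Model S2 advances.
Round 2: Model S2 vs Drift — 8–5, Model S2 advances.
Round 3: Model S2 vs Aero — 8–5, Model S2 advances.
Round 4: Model S2 vs Concept 2 — 4–9, Concept 2 advances.
Concept 2 survives the agenda.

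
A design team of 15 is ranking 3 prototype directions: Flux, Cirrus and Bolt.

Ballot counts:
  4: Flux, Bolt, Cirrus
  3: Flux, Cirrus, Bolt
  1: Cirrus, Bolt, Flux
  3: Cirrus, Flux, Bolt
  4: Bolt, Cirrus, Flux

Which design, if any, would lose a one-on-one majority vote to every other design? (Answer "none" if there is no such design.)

none

Pairwise majorities:
Flux vs Cirrus: 7 to 8, Cirrus.
Flux vs Bolt: 10 to 5, Flux.
Cirrus–Bolt: Bolt 8–7.
No design is winless: Flux beats Bolt; Cirrus beats Flux; Bolt beats Cirrus. There is no Condorcet loser.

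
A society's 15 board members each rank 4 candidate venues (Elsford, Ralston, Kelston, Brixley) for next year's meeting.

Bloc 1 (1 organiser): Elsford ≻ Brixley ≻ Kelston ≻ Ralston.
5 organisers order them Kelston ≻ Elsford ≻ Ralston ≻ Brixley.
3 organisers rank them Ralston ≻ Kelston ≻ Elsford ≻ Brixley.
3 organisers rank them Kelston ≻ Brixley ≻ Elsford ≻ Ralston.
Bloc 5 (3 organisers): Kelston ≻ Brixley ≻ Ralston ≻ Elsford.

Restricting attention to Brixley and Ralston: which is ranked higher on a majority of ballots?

Ralston

Ballots ranking Brixley above Ralston: 1 + 3 + 3 = 7.
Ballots ranking Ralston above Brixley: 15 − 7 = 8.
Ralston wins the head-to-head 8–7.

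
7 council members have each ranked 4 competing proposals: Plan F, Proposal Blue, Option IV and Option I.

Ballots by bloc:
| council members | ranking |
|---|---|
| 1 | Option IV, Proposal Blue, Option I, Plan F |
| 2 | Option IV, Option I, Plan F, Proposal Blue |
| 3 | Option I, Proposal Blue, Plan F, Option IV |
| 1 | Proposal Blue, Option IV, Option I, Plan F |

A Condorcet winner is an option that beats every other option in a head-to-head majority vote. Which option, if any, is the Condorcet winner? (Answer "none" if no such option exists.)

none

Head-to-head results (7 council members):
Plan F vs Proposal Blue: Plan F preferred on 2 ballots; Proposal Blue wins 5–2.
Plan F vs Option IV: Plan F is ranked higher on 3 ballots, Option IV on 4. Option IV wins 4–3.
Plan F vs Option I: Plan F preferred on 0 ballots; Option I wins 7–0.
Proposal Blue vs Option IV: Proposal Blue preferred on 3+1 = 4 ballots; Proposal Blue wins 4–3.
Proposal Blue vs Option I: 1+1 = 2 for Proposal Blue, 5 for Option I — Option I by 5–2.
Option IV vs Option I: 4 to 3, Option IV.
Every option loses at least once (Plan F loses to Proposal Blue; Proposal Blue loses to Option I; Option IV loses to Proposal Blue; Option I loses to Option IV). The majority relation contains the cycle Proposal Blue > Option IV > Option I > Proposal Blue, so there is no Condorcet winner.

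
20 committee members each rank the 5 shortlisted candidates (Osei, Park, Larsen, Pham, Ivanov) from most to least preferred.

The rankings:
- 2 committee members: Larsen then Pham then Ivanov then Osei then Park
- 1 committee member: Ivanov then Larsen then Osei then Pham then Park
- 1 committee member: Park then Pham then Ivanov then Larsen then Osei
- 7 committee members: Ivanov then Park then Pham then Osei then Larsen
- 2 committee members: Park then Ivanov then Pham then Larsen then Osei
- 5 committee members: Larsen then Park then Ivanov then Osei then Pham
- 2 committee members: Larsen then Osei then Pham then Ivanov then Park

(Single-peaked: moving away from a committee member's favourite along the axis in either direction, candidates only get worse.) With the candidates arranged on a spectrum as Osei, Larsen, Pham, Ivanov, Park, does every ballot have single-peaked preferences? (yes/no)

Axis positions: Osei=1, Larsen=2, Pham=3, Ivanov=4, Park=5.
Type 1 (peak Larsen at position 2): ranking walks positions 2-3-4-1-5, expanding outward from the peak — single-peaked.
Type 2: ranking walks positions 4-2-1-3-5; Larsen is ranked above Pham even though Pham lies between Larsen and the peak Ivanov on the axis — preferences dip and rise again. Not single-peaked.
Type 3: ranking walks positions 5-3-4-2-1; Pham is ranked above Ivanov even though Ivanov lies between Pham and the peak Park on the axis — preferences dip and rise again. Not single-peaked.
Type 4: ranking walks positions 4-5-3-1-2; Osei is ranked above Larsen even though Larsen lies between Osei and the peak Ivanov on the axis — preferences dip and rise again. Not single-peaked.
Type 5 (peak Park at position 5): ranking walks positions 5-4-3-2-1, expanding outward from the peak — single-peaked.
Type 6: ranking walks positions 2-5-4-1-3; Park is ranked above Pham even though Pham lies between Park and the peak Larsen on the axis — preferences dip and rise again. Not single-peaked.
Type 7 (peak Larsen at position 2): ranking walks positions 2-1-3-4-5, expanding outward from the peak — single-peaked.
Type 2 violates single-peakedness, so the profile is not single-peaked on this axis.

no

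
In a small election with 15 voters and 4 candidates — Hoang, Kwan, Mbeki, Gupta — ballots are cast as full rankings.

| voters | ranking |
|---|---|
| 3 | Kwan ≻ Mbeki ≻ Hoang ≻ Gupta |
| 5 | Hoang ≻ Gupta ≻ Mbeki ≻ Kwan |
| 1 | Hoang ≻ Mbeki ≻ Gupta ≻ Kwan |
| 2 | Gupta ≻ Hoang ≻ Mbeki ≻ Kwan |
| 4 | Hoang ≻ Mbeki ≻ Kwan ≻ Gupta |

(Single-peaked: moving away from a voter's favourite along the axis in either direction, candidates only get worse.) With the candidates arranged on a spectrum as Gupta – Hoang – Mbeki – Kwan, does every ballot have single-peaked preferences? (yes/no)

yes

Axis positions: Gupta=1, Hoang=2, Mbeki=3, Kwan=4.
Ballot type 1 (peak Kwan at position 4): ranking walks positions 4-3-2-1, expanding outward from the peak — single-peaked.
Ballot type 2 (peak Hoang at position 2): ranking walks positions 2-1-3-4, expanding outward from the peak — single-peaked.
Ballot type 3 (peak Hoang at position 2): ranking walks positions 2-3-1-4, expanding outward from the peak — single-peaked.
Ballot type 4 (peak Gupta at position 1): ranking walks positions 1-2-3-4, expanding outward from the peak — single-peaked.
Ballot type 5 (peak Hoang at position 2): ranking walks positions 2-3-4-1, expanding outward from the peak — single-peaked.
Every ranking is single-peaked on this axis.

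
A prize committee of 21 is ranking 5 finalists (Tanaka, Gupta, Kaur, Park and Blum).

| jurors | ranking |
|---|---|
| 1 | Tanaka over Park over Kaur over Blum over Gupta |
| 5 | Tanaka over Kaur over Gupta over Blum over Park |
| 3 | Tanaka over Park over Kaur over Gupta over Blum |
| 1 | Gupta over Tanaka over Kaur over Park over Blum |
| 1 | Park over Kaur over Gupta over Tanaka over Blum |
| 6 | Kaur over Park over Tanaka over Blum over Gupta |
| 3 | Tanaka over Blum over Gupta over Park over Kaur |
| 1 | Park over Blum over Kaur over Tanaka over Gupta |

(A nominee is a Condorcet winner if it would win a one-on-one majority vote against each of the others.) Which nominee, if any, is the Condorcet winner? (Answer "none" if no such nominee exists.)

Tanaka

Check each pair by majority over 21 ballots:
Tanaka vs Gupta: Tanaka wins 19–2.
Tanaka vs Kaur: 13 to 8, Tanaka.
Tanaka vs Park: 13 to 8, Tanaka.
Tanaka vs Blum: 20 for Tanaka, 1 for Blum — Tanaka by 20–1.
Gupta vs Kaur: Kaur, 17–4.
Gupta–Park: Park 12–9.
Gupta vs Blum: Gupta preferred on 5+3+1+1 = 10 ballots; Blum wins 11–10.
Kaur vs Park: Kaur wins 12–9.
Kaur vs Blum: 1+5+3+1+1+6 = 17 for Kaur, 4 for Blum — Kaur by 17–4.
Park vs Blum: Park preferred on 1+3+1+1+6+1 = 13 ballots; Park wins 13–8.
Only Tanaka has no losses; Tanaka is the Condorcet winner.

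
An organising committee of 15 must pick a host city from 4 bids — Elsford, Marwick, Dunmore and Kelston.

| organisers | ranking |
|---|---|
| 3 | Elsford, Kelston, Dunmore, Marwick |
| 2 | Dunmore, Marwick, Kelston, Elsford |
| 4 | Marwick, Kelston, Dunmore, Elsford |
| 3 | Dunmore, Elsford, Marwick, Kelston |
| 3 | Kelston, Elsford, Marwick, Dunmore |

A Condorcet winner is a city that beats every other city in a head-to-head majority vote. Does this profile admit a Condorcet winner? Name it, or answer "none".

Pairwise majorities:
Elsford vs Marwick: Elsford preferred on 3+3+3 = 9 ballots; Elsford wins 9–6.
Elsford vs Dunmore: Elsford preferred on 3+3 = 6 ballots; Dunmore wins 9–6.
Elsford vs Kelston: 3+3 = 6 for Elsford, 9 for Kelston — Kelston by 9–6.
Marwick vs Dunmore: 4+3 = 7 for Marwick, 8 for Dunmore — Dunmore by 8–7.
Marwick vs Kelston: Marwick preferred on 2+4+3 = 9 ballots; Marwick wins 9–6.
Dunmore vs Kelston: Dunmore preferred on 2+3 = 5 ballots; Kelston wins 10–5.
Each city drops at least one matchup (Elsford loses to Dunmore; Marwick loses to Elsford; Dunmore loses to Kelston; Kelston loses to Marwick); the cycle Elsford → Marwick → Kelston → Elsford rules out a Condorcet winner.

none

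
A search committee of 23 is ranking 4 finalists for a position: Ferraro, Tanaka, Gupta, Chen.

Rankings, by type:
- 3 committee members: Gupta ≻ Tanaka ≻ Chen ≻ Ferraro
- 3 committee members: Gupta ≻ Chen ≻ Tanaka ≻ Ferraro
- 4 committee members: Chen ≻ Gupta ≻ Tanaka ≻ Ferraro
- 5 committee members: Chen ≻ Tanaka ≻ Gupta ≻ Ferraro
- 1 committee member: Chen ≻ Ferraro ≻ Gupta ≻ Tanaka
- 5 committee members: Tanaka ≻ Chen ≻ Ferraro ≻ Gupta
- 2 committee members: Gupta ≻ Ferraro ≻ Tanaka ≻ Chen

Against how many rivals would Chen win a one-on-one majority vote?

Chen against each rival (23 committee members):
Chen vs Ferraro: Chen, 21–2.
Chen vs Tanaka: Chen, 13–10.
Chen vs Gupta: Chen preferred on 4+5+1+5 = 15 ballots; Chen wins 15–8.
Chen beats Ferraro, Tanaka, Gupta — 3 pairwise wins.

3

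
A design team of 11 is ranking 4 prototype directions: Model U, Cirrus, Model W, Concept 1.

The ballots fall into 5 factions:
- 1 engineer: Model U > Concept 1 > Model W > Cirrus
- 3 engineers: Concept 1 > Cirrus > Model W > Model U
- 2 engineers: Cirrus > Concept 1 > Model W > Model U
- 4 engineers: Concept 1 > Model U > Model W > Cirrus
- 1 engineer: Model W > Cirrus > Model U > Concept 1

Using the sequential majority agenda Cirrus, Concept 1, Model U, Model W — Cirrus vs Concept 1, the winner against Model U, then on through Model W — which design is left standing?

Round 1: Cirrus vs Concept 1 — 3–8, Concept 1 advances.
Round 2: Concept 1 vs Model U — 9–2, Concept 1 advances.
Round 3: Concept 1 vs Model W — 10–1, Concept 1 advances.
The agenda winner is Concept 1.

Concept 1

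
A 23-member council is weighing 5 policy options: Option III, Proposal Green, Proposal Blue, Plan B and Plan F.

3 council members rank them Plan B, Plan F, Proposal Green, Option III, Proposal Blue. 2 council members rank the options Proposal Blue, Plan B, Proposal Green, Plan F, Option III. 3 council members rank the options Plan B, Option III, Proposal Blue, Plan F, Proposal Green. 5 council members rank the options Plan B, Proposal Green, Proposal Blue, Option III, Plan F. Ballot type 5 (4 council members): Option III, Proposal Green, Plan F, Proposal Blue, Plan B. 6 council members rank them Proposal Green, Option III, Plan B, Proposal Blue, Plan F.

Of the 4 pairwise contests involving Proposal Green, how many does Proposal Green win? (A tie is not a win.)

Proposal Green against each rival (23 council members):
Proposal Green vs Option III: Proposal Green, 16–7.
Proposal Green vs Proposal Blue: Proposal Green, 18–5.
Proposal Green vs Plan B: Plan B wins 13–10.
Proposal Green vs Plan F: 17 to 6, Proposal Green.
Proposal Green beats Option III, Proposal Blue, Plan F; loses to Plan B — 3 pairwise wins.

3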